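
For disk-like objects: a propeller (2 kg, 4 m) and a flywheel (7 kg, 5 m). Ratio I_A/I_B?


Given: M1=2 kg, R1=4 m, M2=7 kg, R2=5 m
For a disk: I = (1/2)*M*R^2, so I_A/I_B = (M1*R1^2)/(M2*R2^2)
M1*R1^2 = 2*16 = 32
M2*R2^2 = 7*25 = 175
I_A/I_B = 32/175 = 32/175

32/175


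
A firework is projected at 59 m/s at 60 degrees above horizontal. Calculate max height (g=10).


Given: v0 = 59 m/s, theta = 60 deg, g = 10 m/s^2
sin^2(60) = 3/4
Using H = v0^2 * sin^2(theta) / (2*g)
H = 59^2 * 3/4 / (2*10)
H = 3481 * 3/4 / 20
H = 10443/4 / 20
H = 10443/80 m

10443/80 m


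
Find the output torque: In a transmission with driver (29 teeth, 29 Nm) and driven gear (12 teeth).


Given: N1 = 29, N2 = 12, T1 = 29 Nm
Using T2/T1 = N2/N1
T2 = T1 * N2 / N1
T2 = 29 * 12 / 29
T2 = 348 / 29
T2 = 12 Nm

12 Nm


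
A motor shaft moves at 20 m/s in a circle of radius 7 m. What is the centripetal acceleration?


Given: v = 20 m/s, r = 7 m
Using a_c = v^2 / r
a_c = 20^2 / 7
a_c = 400 / 7
a_c = 400/7 m/s^2

400/7 m/s^2


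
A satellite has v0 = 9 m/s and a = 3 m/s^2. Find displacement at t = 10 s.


Given: v0 = 9 m/s, a = 3 m/s^2, t = 10 s
Using s = v0*t + (1/2)*a*t^2
s = 9*10 + (1/2)*3*10^2
s = 90 + (1/2)*300
s = 90 + 150
s = 240

240 m


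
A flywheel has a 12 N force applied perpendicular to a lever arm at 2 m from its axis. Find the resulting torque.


Given: F = 12 N, r = 2 m, angle = 90 deg (perpendicular)
Using tau = F * r * sin(90)
sin(90) = 1
tau = 12 * 2 * 1
tau = 24 Nm

24 Nm


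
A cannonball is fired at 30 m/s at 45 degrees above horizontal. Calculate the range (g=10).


Given: v0 = 30 m/s, theta = 45 deg, g = 10 m/s^2
sin(2*45) = sin(90) = 1
Using R = v0^2 * sin(2*theta) / g
R = 30^2 * 1 / 10
R = 900 / 10
R = 90 m

90 m


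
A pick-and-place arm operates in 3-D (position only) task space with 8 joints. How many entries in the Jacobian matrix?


Given: task space dimension = 3, joints = 8
Jacobian is a 3 x 8 matrix
Total entries = rows * columns
Total = 3 * 8
Total = 24

24


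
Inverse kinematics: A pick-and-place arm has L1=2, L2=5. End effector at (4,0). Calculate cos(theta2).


Given: L1 = 2, L2 = 5, target (x, y) = (4, 0)
Using cos(theta2) = (x^2 + y^2 - L1^2 - L2^2) / (2*L1*L2)
x^2 + y^2 = 4^2 + 0 = 16
L1^2 + L2^2 = 4 + 25 = 29
Numerator = 16 - 29 = -13
Denominator = 2*2*5 = 20
cos(theta2) = -13/20 = -13/20

-13/20


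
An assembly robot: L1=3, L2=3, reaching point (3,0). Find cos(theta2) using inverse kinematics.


Given: L1 = 3, L2 = 3, target (x, y) = (3, 0)
Using cos(theta2) = (x^2 + y^2 - L1^2 - L2^2) / (2*L1*L2)
x^2 + y^2 = 3^2 + 0 = 9
L1^2 + L2^2 = 9 + 9 = 18
Numerator = 9 - 18 = -9
Denominator = 2*3*3 = 18
cos(theta2) = -9/18 = -1/2

-1/2


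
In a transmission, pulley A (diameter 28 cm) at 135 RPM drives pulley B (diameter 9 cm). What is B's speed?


Given: D1 = 28 cm, w1 = 135 RPM, D2 = 9 cm
Using D1*w1 = D2*w2
w2 = D1*w1 / D2
w2 = 28*135 / 9
w2 = 3780 / 9
w2 = 420 RPM

420 RPM


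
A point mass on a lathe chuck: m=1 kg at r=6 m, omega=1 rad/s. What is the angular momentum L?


Given: m = 1 kg, r = 6 m, omega = 1 rad/s
For a point mass: I = m*r^2
I = 1*6^2 = 1*36 = 36
L = I*omega = 36*1
L = 36 kg*m^2/s

36 kg*m^2/s


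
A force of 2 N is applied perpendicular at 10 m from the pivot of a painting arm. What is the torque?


Given: F = 2 N, r = 10 m, angle = 90 deg (perpendicular)
Using tau = F * r * sin(90)
sin(90) = 1
tau = 2 * 10 * 1
tau = 20 Nm

20 Nm


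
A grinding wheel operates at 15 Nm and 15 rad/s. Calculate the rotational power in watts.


Given: tau = 15 Nm, omega = 15 rad/s
Using P = tau * omega
P = 15 * 15
P = 225 W

225 W


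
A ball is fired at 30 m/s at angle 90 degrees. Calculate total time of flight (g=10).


Given: v0 = 30 m/s, theta = 90 deg, g = 10 m/s^2
sin(90) = 1
Using T = 2*v0*sin(theta) / g
T = 2*30*1 / 10
T = 60 / 10
T = 6 s

6 s


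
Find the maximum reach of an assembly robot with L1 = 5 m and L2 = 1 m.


Given: L1 = 5 m, L2 = 1 m
For a 2-link planar arm, max reach = L1 + L2 (fully extended)
Max reach = 5 + 1
Max reach = 6 m

6 m


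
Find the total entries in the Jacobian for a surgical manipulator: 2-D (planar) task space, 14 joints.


Given: task space dimension = 2, joints = 14
Jacobian is a 2 x 14 matrix
Total entries = rows * columns
Total = 2 * 14
Total = 28

28


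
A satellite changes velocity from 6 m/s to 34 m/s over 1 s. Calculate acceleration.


Given: initial velocity v0 = 6 m/s, final velocity v = 34 m/s, time t = 1 s
Using a = (v - v0) / t
a = (34 - 6) / 1
a = 28 / 1
a = 28 m/s^2

28 m/s^2


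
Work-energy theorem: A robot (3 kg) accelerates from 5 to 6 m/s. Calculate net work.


Given: m = 3 kg, v0 = 5 m/s, v = 6 m/s
Using W = (1/2)*m*(v^2 - v0^2)
v^2 = 6^2 = 36
v0^2 = 5^2 = 25
v^2 - v0^2 = 36 - 25 = 11
W = (1/2)*3*11 = 33/2 J

33/2 J


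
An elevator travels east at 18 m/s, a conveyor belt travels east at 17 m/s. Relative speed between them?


Given: v_A = 18 m/s east, v_B = 17 m/s east
Both move in the same direction; relative speed = |v_A - v_B|
|18 - 17| = |1|
= 1 m/s

1 m/s


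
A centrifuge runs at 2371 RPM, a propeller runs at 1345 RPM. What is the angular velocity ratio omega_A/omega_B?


Given: RPM_A = 2371, RPM_B = 1345
omega = 2*pi*RPM/60, so omega_A/omega_B = RPM_A / RPM_B
omega_A/omega_B = 2371 / 1345
omega_A/omega_B = 2371/1345

2371/1345


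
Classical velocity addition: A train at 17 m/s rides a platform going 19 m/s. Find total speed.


Given: object velocity = 17 m/s, platform velocity = 19 m/s (same direction)
Using classical velocity addition: v_total = v_object + v_platform
v_total = 17 + 19
v_total = 36 m/s

36 m/s


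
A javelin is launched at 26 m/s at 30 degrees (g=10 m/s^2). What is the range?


Given: v0 = 26 m/s, theta = 30 deg, g = 10 m/s^2
sin(2*30) = sin(60) = sqrt(3)/2
Using R = v0^2 * sin(2*theta) / g
R = 26^2 * (sqrt(3)/2) / 10
R = 676 * sqrt(3) / 20
R = 169/5*sqrt(3) m

169/5*sqrt(3) m


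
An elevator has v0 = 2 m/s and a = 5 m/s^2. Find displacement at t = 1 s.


Given: v0 = 2 m/s, a = 5 m/s^2, t = 1 s
Using s = v0*t + (1/2)*a*t^2
s = 2*1 + (1/2)*5*1^2
s = 2 + (1/2)*5
s = 2 + 5/2
s = 9/2

9/2 m


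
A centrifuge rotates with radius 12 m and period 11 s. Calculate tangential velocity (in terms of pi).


Given: radius r = 12 m, period T = 11 s
Using v = 2*pi*r / T
v = 2*pi*12 / 11
v = 24*pi / 11
v = 24/11*pi m/s

24/11*pi m/s


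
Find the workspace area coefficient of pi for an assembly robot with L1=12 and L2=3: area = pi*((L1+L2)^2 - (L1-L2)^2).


Given: L1 = 12, L2 = 3
(L1+L2)^2 = (15)^2 = 225
(L1-L2)^2 = (9)^2 = 81
Difference = 225 - 81 = 144
This equals 4*L1*L2 = 4*12*3 = 144
Workspace area = 144*pi

144


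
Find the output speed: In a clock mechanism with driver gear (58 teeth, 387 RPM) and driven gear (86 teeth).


Given: N1 = 58 teeth, w1 = 387 RPM, N2 = 86 teeth
Using N1*w1 = N2*w2
w2 = N1*w1 / N2
w2 = 58*387 / 86
w2 = 22446 / 86
w2 = 261 RPM

261 RPM


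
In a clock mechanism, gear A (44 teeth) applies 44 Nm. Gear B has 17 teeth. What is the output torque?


Given: N1 = 44, N2 = 17, T1 = 44 Nm
Using T2/T1 = N2/N1
T2 = T1 * N2 / N1
T2 = 44 * 17 / 44
T2 = 748 / 44
T2 = 17 Nm

17 Nm


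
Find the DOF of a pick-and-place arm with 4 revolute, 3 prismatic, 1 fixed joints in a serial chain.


Given: serial robot with 4 revolute, 3 prismatic, 1 fixed joints
DOF contribution per joint type: revolute=1, prismatic=1, spherical=3, fixed=0
DOF = 4*1 + 3*1 + 1*0
DOF = 7

7


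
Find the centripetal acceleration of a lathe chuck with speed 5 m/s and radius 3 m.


Given: v = 5 m/s, r = 3 m
Using a_c = v^2 / r
a_c = 5^2 / 3
a_c = 25 / 3
a_c = 25/3 m/s^2

25/3 m/s^2


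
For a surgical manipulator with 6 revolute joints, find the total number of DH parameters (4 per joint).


Given: 6 joints, 4 DH parameters per joint (d, theta, a, alpha)
Total DH parameters = number_of_joints * 4
Total = 6 * 4
Total = 24

24


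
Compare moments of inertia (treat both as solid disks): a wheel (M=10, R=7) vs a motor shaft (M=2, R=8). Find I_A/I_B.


Given: M1=10 kg, R1=7 m, M2=2 kg, R2=8 m
For a disk: I = (1/2)*M*R^2, so I_A/I_B = (M1*R1^2)/(M2*R2^2)
M1*R1^2 = 10*49 = 490
M2*R2^2 = 2*64 = 128
I_A/I_B = 490/128 = 245/64

245/64


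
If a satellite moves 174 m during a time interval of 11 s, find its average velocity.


Given: distance d = 174 m, time t = 11 s
Using v = d / t
v = 174 / 11
v = 174/11 m/s

174/11 m/s


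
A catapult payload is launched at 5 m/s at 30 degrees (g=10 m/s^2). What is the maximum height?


Given: v0 = 5 m/s, theta = 30 deg, g = 10 m/s^2
sin^2(30) = 1/4
Using H = v0^2 * sin^2(theta) / (2*g)
H = 5^2 * 1/4 / (2*10)
H = 25 * 1/4 / 20
H = 25/4 / 20
H = 5/16 m

5/16 m


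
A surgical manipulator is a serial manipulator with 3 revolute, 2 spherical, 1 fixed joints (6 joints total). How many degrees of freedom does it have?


Given: serial robot with 3 revolute, 2 spherical, 1 fixed joints
DOF contribution per joint type: revolute=1, prismatic=1, spherical=3, fixed=0
DOF = 3*1 + 2*3 + 1*0
DOF = 9

9


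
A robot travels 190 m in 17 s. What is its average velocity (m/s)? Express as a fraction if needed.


Given: distance d = 190 m, time t = 17 s
Using v = d / t
v = 190 / 17
v = 190/17 m/s

190/17 m/s


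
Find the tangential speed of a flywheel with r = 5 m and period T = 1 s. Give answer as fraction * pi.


Given: radius r = 5 m, period T = 1 s
Using v = 2*pi*r / T
v = 2*pi*5 / 1
v = 10*pi / 1
v = 10*pi m/s

10*pi m/s


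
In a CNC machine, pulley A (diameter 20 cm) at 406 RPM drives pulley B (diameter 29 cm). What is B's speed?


Given: D1 = 20 cm, w1 = 406 RPM, D2 = 29 cm
Using D1*w1 = D2*w2
w2 = D1*w1 / D2
w2 = 20*406 / 29
w2 = 8120 / 29
w2 = 280 RPM

280 RPM


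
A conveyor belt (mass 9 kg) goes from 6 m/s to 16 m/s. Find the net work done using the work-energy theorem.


Given: m = 9 kg, v0 = 6 m/s, v = 16 m/s
Using W = (1/2)*m*(v^2 - v0^2)
v^2 = 16^2 = 256
v0^2 = 6^2 = 36
v^2 - v0^2 = 256 - 36 = 220
W = (1/2)*9*220 = 990 J

990 J


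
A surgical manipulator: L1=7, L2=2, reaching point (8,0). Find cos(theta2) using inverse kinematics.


Given: L1 = 7, L2 = 2, target (x, y) = (8, 0)
Using cos(theta2) = (x^2 + y^2 - L1^2 - L2^2) / (2*L1*L2)
x^2 + y^2 = 8^2 + 0 = 64
L1^2 + L2^2 = 49 + 4 = 53
Numerator = 64 - 53 = 11
Denominator = 2*7*2 = 28
cos(theta2) = 11/28 = 11/28

11/28


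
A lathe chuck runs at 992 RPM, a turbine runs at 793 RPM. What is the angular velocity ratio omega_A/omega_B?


Given: RPM_A = 992, RPM_B = 793
omega = 2*pi*RPM/60, so omega_A/omega_B = RPM_A / RPM_B
omega_A/omega_B = 992 / 793
omega_A/omega_B = 992/793

992/793


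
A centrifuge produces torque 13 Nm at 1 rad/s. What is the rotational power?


Given: tau = 13 Nm, omega = 1 rad/s
Using P = tau * omega
P = 13 * 1
P = 13 W

13 W


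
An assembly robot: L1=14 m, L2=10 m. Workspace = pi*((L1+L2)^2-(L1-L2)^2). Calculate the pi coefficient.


Given: L1 = 14, L2 = 10
(L1+L2)^2 = (24)^2 = 576
(L1-L2)^2 = (4)^2 = 16
Difference = 576 - 16 = 560
This equals 4*L1*L2 = 4*14*10 = 560
Workspace area = 560*pi

560


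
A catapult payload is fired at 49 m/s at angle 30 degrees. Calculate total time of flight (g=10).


Given: v0 = 49 m/s, theta = 30 deg, g = 10 m/s^2
sin(30) = 1/2
Using T = 2*v0*sin(theta) / g
T = 2*49*1/2 / 10
T = 49 / 10
T = 49/10 s

49/10 s


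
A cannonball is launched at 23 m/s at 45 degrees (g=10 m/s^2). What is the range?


Given: v0 = 23 m/s, theta = 45 deg, g = 10 m/s^2
sin(2*45) = sin(90) = 1
Using R = v0^2 * sin(2*theta) / g
R = 23^2 * 1 / 10
R = 529 / 10
R = 529/10 m

529/10 m


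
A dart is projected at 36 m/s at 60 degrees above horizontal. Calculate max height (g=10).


Given: v0 = 36 m/s, theta = 60 deg, g = 10 m/s^2
sin^2(60) = 3/4
Using H = v0^2 * sin^2(theta) / (2*g)
H = 36^2 * 3/4 / (2*10)
H = 1296 * 3/4 / 20
H = 972 / 20
H = 243/5 m

243/5 m


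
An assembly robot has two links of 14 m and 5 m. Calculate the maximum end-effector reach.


Given: L1 = 14 m, L2 = 5 m
For a 2-link planar arm, max reach = L1 + L2 (fully extended)
Max reach = 14 + 5
Max reach = 19 m

19 m


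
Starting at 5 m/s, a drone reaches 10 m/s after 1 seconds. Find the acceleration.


Given: initial velocity v0 = 5 m/s, final velocity v = 10 m/s, time t = 1 s
Using a = (v - v0) / t
a = (10 - 5) / 1
a = 5 / 1
a = 5 m/s^2

5 m/s^2


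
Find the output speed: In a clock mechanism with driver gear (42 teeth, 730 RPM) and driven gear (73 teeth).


Given: N1 = 42 teeth, w1 = 730 RPM, N2 = 73 teeth
Using N1*w1 = N2*w2
w2 = N1*w1 / N2
w2 = 42*730 / 73
w2 = 30660 / 73
w2 = 420 RPM

420 RPM


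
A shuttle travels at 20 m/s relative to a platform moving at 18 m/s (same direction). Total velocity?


Given: object velocity = 20 m/s, platform velocity = 18 m/s (same direction)
Using classical velocity addition: v_total = v_object + v_platform
v_total = 20 + 18
v_total = 38 m/s

38 m/s


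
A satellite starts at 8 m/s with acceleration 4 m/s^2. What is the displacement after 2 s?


Given: v0 = 8 m/s, a = 4 m/s^2, t = 2 s
Using s = v0*t + (1/2)*a*t^2
s = 8*2 + (1/2)*4*2^2
s = 16 + (1/2)*16
s = 16 + 8
s = 24

24 m


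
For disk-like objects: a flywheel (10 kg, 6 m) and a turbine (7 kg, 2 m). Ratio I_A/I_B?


Given: M1=10 kg, R1=6 m, M2=7 kg, R2=2 m
For a disk: I = (1/2)*M*R^2, so I_A/I_B = (M1*R1^2)/(M2*R2^2)
M1*R1^2 = 10*36 = 360
M2*R2^2 = 7*4 = 28
I_A/I_B = 360/28 = 90/7

90/7


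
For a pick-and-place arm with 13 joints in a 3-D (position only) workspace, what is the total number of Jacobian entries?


Given: task space dimension = 3, joints = 13
Jacobian is a 3 x 13 matrix
Total entries = rows * columns
Total = 3 * 13
Total = 39

39


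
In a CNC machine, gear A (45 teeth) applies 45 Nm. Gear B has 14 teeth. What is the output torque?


Given: N1 = 45, N2 = 14, T1 = 45 Nm
Using T2/T1 = N2/N1
T2 = T1 * N2 / N1
T2 = 45 * 14 / 45
T2 = 630 / 45
T2 = 14 Nm

14 Nm


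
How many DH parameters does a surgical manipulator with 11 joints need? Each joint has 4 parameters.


Given: 11 joints, 4 DH parameters per joint (d, theta, a, alpha)
Total DH parameters = number_of_joints * 4
Total = 11 * 4
Total = 44

44


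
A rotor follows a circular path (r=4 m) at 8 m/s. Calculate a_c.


Given: v = 8 m/s, r = 4 m
Using a_c = v^2 / r
a_c = 8^2 / 4
a_c = 64 / 4
a_c = 16 m/s^2

16 m/s^2


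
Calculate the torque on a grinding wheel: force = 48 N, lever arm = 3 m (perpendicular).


Given: F = 48 N, r = 3 m, angle = 90 deg (perpendicular)
Using tau = F * r * sin(90)
sin(90) = 1
tau = 48 * 3 * 1
tau = 144 Nm

144 Nm


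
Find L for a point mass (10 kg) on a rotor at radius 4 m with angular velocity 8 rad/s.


Given: m = 10 kg, r = 4 m, omega = 8 rad/s
For a point mass: I = m*r^2
I = 10*4^2 = 10*16 = 160
L = I*omega = 160*8
L = 1280 kg*m^2/s

1280 kg*m^2/s


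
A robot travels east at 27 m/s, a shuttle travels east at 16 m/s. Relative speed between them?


Given: v_A = 27 m/s east, v_B = 16 m/s east
Both move in the same direction; relative speed = |v_A - v_B|
|27 - 16| = |11|
= 11 m/s

11 m/s


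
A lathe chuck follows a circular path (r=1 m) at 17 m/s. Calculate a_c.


Given: v = 17 m/s, r = 1 m
Using a_c = v^2 / r
a_c = 17^2 / 1
a_c = 289 / 1
a_c = 289 m/s^2

289 m/s^2


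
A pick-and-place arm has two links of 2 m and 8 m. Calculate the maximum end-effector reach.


Given: L1 = 2 m, L2 = 8 m
For a 2-link planar arm, max reach = L1 + L2 (fully extended)
Max reach = 2 + 8
Max reach = 10 m

10 m


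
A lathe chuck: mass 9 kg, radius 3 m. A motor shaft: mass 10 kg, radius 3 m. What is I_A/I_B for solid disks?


Given: M1=9 kg, R1=3 m, M2=10 kg, R2=3 m
For a disk: I = (1/2)*M*R^2, so I_A/I_B = (M1*R1^2)/(M2*R2^2)
M1*R1^2 = 9*9 = 81
M2*R2^2 = 10*9 = 90
I_A/I_B = 81/90 = 9/10

9/10


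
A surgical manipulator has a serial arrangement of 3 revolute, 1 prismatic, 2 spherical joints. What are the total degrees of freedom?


Given: serial robot with 3 revolute, 1 prismatic, 2 spherical joints
DOF contribution per joint type: revolute=1, prismatic=1, spherical=3, fixed=0
DOF = 3*1 + 1*1 + 2*3
DOF = 10

10


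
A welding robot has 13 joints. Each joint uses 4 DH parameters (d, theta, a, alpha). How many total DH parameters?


Given: 13 joints, 4 DH parameters per joint (d, theta, a, alpha)
Total DH parameters = number_of_joints * 4
Total = 13 * 4
Total = 52

52


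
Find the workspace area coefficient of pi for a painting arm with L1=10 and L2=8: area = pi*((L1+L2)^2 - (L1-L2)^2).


Given: L1 = 10, L2 = 8
(L1+L2)^2 = (18)^2 = 324
(L1-L2)^2 = (2)^2 = 4
Difference = 324 - 4 = 320
This equals 4*L1*L2 = 4*10*8 = 320
Workspace area = 320*pi

320


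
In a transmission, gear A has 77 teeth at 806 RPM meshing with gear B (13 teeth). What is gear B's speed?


Given: N1 = 77 teeth, w1 = 806 RPM, N2 = 13 teeth
Using N1*w1 = N2*w2
w2 = N1*w1 / N2
w2 = 77*806 / 13
w2 = 62062 / 13
w2 = 4774 RPM

4774 RPM


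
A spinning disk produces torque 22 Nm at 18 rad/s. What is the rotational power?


Given: tau = 22 Nm, omega = 18 rad/s
Using P = tau * omega
P = 22 * 18
P = 396 W

396 W


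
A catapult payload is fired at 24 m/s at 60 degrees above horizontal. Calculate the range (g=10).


Given: v0 = 24 m/s, theta = 60 deg, g = 10 m/s^2
sin(2*60) = sin(120) = sqrt(3)/2
Using R = v0^2 * sin(2*theta) / g
R = 24^2 * (sqrt(3)/2) / 10
R = 576 * sqrt(3) / 20
R = 144/5*sqrt(3) m

144/5*sqrt(3) m


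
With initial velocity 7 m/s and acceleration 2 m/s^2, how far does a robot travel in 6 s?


Given: v0 = 7 m/s, a = 2 m/s^2, t = 6 s
Using s = v0*t + (1/2)*a*t^2
s = 7*6 + (1/2)*2*6^2
s = 42 + (1/2)*72
s = 42 + 36
s = 78

78 m


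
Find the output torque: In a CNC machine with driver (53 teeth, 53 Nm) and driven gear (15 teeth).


Given: N1 = 53, N2 = 15, T1 = 53 Nm
Using T2/T1 = N2/N1
T2 = T1 * N2 / N1
T2 = 53 * 15 / 53
T2 = 795 / 53
T2 = 15 Nm

15 Nm


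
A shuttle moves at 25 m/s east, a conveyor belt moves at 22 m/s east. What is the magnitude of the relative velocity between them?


Given: v_A = 25 m/s east, v_B = 22 m/s east
Both move in the same direction; relative speed = |v_A - v_B|
|25 - 22| = |3|
= 3 m/s

3 m/s


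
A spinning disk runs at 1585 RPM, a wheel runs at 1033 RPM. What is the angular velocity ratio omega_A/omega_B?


Given: RPM_A = 1585, RPM_B = 1033
omega = 2*pi*RPM/60, so omega_A/omega_B = RPM_A / RPM_B
omega_A/omega_B = 1585 / 1033
omega_A/omega_B = 1585/1033

1585/1033


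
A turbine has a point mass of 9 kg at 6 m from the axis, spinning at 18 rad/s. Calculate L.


Given: m = 9 kg, r = 6 m, omega = 18 rad/s
For a point mass: I = m*r^2
I = 9*6^2 = 9*36 = 324
L = I*omega = 324*18
L = 5832 kg*m^2/s

5832 kg*m^2/s


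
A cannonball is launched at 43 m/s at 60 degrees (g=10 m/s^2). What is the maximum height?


Given: v0 = 43 m/s, theta = 60 deg, g = 10 m/s^2
sin^2(60) = 3/4
Using H = v0^2 * sin^2(theta) / (2*g)
H = 43^2 * 3/4 / (2*10)
H = 1849 * 3/4 / 20
H = 5547/4 / 20
H = 5547/80 m

5547/80 m


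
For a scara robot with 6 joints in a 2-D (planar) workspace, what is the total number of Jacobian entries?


Given: task space dimension = 2, joints = 6
Jacobian is a 2 x 6 matrix
Total entries = rows * columns
Total = 2 * 6
Total = 12

12


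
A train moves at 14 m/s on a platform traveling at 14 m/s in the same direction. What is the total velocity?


Given: object velocity = 14 m/s, platform velocity = 14 m/s (same direction)
Using classical velocity addition: v_total = v_object + v_platform
v_total = 14 + 14
v_total = 28 m/s

28 m/s


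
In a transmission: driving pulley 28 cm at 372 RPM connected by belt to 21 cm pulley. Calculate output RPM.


Given: D1 = 28 cm, w1 = 372 RPM, D2 = 21 cm
Using D1*w1 = D2*w2
w2 = D1*w1 / D2
w2 = 28*372 / 21
w2 = 10416 / 21
w2 = 496 RPM

496 RPM


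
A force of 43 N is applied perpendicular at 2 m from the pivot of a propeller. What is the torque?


Given: F = 43 N, r = 2 m, angle = 90 deg (perpendicular)
Using tau = F * r * sin(90)
sin(90) = 1
tau = 43 * 2 * 1
tau = 86 Nm

86 Nm


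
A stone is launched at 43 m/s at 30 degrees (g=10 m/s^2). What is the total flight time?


Given: v0 = 43 m/s, theta = 30 deg, g = 10 m/s^2
sin(30) = 1/2
Using T = 2*v0*sin(theta) / g
T = 2*43*1/2 / 10
T = 43 / 10
T = 43/10 s

43/10 s


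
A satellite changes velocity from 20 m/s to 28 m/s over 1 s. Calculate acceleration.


Given: initial velocity v0 = 20 m/s, final velocity v = 28 m/s, time t = 1 s
Using a = (v - v0) / t
a = (28 - 20) / 1
a = 8 / 1
a = 8 m/s^2

8 m/s^2


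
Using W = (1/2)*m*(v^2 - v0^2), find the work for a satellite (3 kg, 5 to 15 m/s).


Given: m = 3 kg, v0 = 5 m/s, v = 15 m/s
Using W = (1/2)*m*(v^2 - v0^2)
v^2 = 15^2 = 225
v0^2 = 5^2 = 25
v^2 - v0^2 = 225 - 25 = 200
W = (1/2)*3*200 = 300 J

300 J


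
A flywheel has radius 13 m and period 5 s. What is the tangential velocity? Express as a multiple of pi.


Given: radius r = 13 m, period T = 5 s
Using v = 2*pi*r / T
v = 2*pi*13 / 5
v = 26*pi / 5
v = 26/5*pi m/s

26/5*pi m/s


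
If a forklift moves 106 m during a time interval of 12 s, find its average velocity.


Given: distance d = 106 m, time t = 12 s
Using v = d / t
v = 106 / 12
v = 53/6 m/s

53/6 m/s


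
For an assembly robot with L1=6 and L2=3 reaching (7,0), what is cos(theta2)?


Given: L1 = 6, L2 = 3, target (x, y) = (7, 0)
Using cos(theta2) = (x^2 + y^2 - L1^2 - L2^2) / (2*L1*L2)
x^2 + y^2 = 7^2 + 0 = 49
L1^2 + L2^2 = 36 + 9 = 45
Numerator = 49 - 45 = 4
Denominator = 2*6*3 = 36
cos(theta2) = 4/36 = 1/9

1/9


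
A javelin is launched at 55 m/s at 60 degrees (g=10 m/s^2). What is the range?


Given: v0 = 55 m/s, theta = 60 deg, g = 10 m/s^2
sin(2*60) = sin(120) = sqrt(3)/2
Using R = v0^2 * sin(2*theta) / g
R = 55^2 * (sqrt(3)/2) / 10
R = 3025 * sqrt(3) / 20
R = 605/4*sqrt(3) m

605/4*sqrt(3) m


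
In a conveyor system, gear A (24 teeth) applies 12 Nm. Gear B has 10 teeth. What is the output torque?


Given: N1 = 24, N2 = 10, T1 = 12 Nm
Using T2/T1 = N2/N1
T2 = T1 * N2 / N1
T2 = 12 * 10 / 24
T2 = 120 / 24
T2 = 5 Nm

5 Nm


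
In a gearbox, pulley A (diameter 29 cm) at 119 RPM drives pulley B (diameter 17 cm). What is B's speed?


Given: D1 = 29 cm, w1 = 119 RPM, D2 = 17 cm
Using D1*w1 = D2*w2
w2 = D1*w1 / D2
w2 = 29*119 / 17
w2 = 3451 / 17
w2 = 203 RPM

203 RPM


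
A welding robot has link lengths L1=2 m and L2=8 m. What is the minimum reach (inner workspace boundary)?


Given: L1 = 2 m, L2 = 8 m
For a 2-link planar arm, min reach = |L1 - L2| (second link folded back)
Min reach = |2 - 8|
Min reach = 6 m

6 m


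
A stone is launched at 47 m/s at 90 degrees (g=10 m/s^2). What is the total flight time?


Given: v0 = 47 m/s, theta = 90 deg, g = 10 m/s^2
sin(90) = 1
Using T = 2*v0*sin(theta) / g
T = 2*47*1 / 10
T = 94 / 10
T = 47/5 s

47/5 s


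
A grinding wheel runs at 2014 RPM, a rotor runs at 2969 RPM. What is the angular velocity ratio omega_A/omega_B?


Given: RPM_A = 2014, RPM_B = 2969
omega = 2*pi*RPM/60, so omega_A/omega_B = RPM_A / RPM_B
omega_A/omega_B = 2014 / 2969
omega_A/omega_B = 2014/2969

2014/2969


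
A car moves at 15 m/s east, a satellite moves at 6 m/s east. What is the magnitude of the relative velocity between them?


Given: v_A = 15 m/s east, v_B = 6 m/s east
Both move in the same direction; relative speed = |v_A - v_B|
|15 - 6| = |9|
= 9 m/s

9 m/s


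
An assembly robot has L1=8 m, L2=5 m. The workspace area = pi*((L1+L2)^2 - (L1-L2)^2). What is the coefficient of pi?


Given: L1 = 8, L2 = 5
(L1+L2)^2 = (13)^2 = 169
(L1-L2)^2 = (3)^2 = 9
Difference = 169 - 9 = 160
This equals 4*L1*L2 = 4*8*5 = 160
Workspace area = 160*pi

160


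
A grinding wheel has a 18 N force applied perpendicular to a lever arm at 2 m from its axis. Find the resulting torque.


Given: F = 18 N, r = 2 m, angle = 90 deg (perpendicular)
Using tau = F * r * sin(90)
sin(90) = 1
tau = 18 * 2 * 1
tau = 36 Nm

36 Nm


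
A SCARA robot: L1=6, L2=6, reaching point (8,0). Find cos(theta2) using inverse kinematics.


Given: L1 = 6, L2 = 6, target (x, y) = (8, 0)
Using cos(theta2) = (x^2 + y^2 - L1^2 - L2^2) / (2*L1*L2)
x^2 + y^2 = 8^2 + 0 = 64
L1^2 + L2^2 = 36 + 36 = 72
Numerator = 64 - 72 = -8
Denominator = 2*6*6 = 72
cos(theta2) = -8/72 = -1/9

-1/9


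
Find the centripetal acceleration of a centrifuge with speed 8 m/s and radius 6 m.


Given: v = 8 m/s, r = 6 m
Using a_c = v^2 / r
a_c = 8^2 / 6
a_c = 64 / 6
a_c = 32/3 m/s^2

32/3 m/s^2


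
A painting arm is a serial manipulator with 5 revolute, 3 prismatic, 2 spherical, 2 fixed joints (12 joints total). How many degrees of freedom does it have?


Given: serial robot with 5 revolute, 3 prismatic, 2 spherical, 2 fixed joints
DOF contribution per joint type: revolute=1, prismatic=1, spherical=3, fixed=0
DOF = 5*1 + 3*1 + 2*3 + 2*0
DOF = 14

14


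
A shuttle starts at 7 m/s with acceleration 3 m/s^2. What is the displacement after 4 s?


Given: v0 = 7 m/s, a = 3 m/s^2, t = 4 s
Using s = v0*t + (1/2)*a*t^2
s = 7*4 + (1/2)*3*4^2
s = 28 + (1/2)*48
s = 28 + 24
s = 52

52 m


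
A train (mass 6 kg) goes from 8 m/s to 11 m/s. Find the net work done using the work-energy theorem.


Given: m = 6 kg, v0 = 8 m/s, v = 11 m/s
Using W = (1/2)*m*(v^2 - v0^2)
v^2 = 11^2 = 121
v0^2 = 8^2 = 64
v^2 - v0^2 = 121 - 64 = 57
W = (1/2)*6*57 = 171 J

171 J


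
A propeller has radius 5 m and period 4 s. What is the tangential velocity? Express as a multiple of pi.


Given: radius r = 5 m, period T = 4 s
Using v = 2*pi*r / T
v = 2*pi*5 / 4
v = 10*pi / 4
v = 5/2*pi m/s

5/2*pi m/s


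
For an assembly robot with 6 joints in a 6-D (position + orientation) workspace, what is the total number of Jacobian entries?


Given: task space dimension = 6, joints = 6
Jacobian is a 6 x 6 matrix
Total entries = rows * columns
Total = 6 * 6
Total = 36

36


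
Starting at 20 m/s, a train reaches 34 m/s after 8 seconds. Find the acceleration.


Given: initial velocity v0 = 20 m/s, final velocity v = 34 m/s, time t = 8 s
Using a = (v - v0) / t
a = (34 - 20) / 8
a = 14 / 8
a = 7/4 m/s^2

7/4 m/s^2


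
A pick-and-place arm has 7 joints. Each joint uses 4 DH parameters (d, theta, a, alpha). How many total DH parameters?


Given: 7 joints, 4 DH parameters per joint (d, theta, a, alpha)
Total DH parameters = number_of_joints * 4
Total = 7 * 4
Total = 28

28


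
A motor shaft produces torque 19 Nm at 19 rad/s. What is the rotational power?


Given: tau = 19 Nm, omega = 19 rad/s
Using P = tau * omega
P = 19 * 19
P = 361 W

361 W


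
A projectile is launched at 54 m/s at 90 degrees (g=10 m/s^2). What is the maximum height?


Given: v0 = 54 m/s, theta = 90 deg, g = 10 m/s^2
sin^2(90) = 1
Using H = v0^2 * sin^2(theta) / (2*g)
H = 54^2 * 1 / (2*10)
H = 2916 * 1 / 20
H = 2916 / 20
H = 729/5 m

729/5 m


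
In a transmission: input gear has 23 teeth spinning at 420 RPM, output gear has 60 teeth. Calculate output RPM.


Given: N1 = 23 teeth, w1 = 420 RPM, N2 = 60 teeth
Using N1*w1 = N2*w2
w2 = N1*w1 / N2
w2 = 23*420 / 60
w2 = 9660 / 60
w2 = 161 RPM

161 RPM


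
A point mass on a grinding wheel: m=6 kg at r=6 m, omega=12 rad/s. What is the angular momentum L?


Given: m = 6 kg, r = 6 m, omega = 12 rad/s
For a point mass: I = m*r^2
I = 6*6^2 = 6*36 = 216
L = I*omega = 216*12
L = 2592 kg*m^2/s

2592 kg*m^2/s


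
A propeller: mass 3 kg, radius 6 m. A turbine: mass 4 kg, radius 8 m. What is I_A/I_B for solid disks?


Given: M1=3 kg, R1=6 m, M2=4 kg, R2=8 m
For a disk: I = (1/2)*M*R^2, so I_A/I_B = (M1*R1^2)/(M2*R2^2)
M1*R1^2 = 3*36 = 108
M2*R2^2 = 4*64 = 256
I_A/I_B = 108/256 = 27/64

27/64


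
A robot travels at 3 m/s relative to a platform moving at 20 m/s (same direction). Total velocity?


Given: object velocity = 3 m/s, platform velocity = 20 m/s (same direction)
Using classical velocity addition: v_total = v_object + v_platform
v_total = 3 + 20
v_total = 23 m/s

23 m/s


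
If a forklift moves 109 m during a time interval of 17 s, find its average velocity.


Given: distance d = 109 m, time t = 17 s
Using v = d / t
v = 109 / 17
v = 109/17 m/s

109/17 m/s


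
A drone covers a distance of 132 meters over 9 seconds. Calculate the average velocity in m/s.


Given: distance d = 132 m, time t = 9 s
Using v = d / t
v = 132 / 9
v = 44/3 m/s

44/3 m/s


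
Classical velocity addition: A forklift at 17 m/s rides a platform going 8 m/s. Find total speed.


Given: object velocity = 17 m/s, platform velocity = 8 m/s (same direction)
Using classical velocity addition: v_total = v_object + v_platform
v_total = 17 + 8
v_total = 25 m/s

25 m/s


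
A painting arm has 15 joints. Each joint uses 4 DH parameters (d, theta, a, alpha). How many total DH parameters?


Given: 15 joints, 4 DH parameters per joint (d, theta, a, alpha)
Total DH parameters = number_of_joints * 4
Total = 15 * 4
Total = 60

60


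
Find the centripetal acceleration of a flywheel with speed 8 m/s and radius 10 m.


Given: v = 8 m/s, r = 10 m
Using a_c = v^2 / r
a_c = 8^2 / 10
a_c = 64 / 10
a_c = 32/5 m/s^2

32/5 m/s^2


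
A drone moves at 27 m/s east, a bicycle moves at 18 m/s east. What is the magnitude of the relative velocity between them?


Given: v_A = 27 m/s east, v_B = 18 m/s east
Both move in the same direction; relative speed = |v_A - v_B|
|27 - 18| = |9|
= 9 m/s

9 m/s


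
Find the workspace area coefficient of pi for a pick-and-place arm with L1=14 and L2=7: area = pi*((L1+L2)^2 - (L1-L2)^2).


Given: L1 = 14, L2 = 7
(L1+L2)^2 = (21)^2 = 441
(L1-L2)^2 = (7)^2 = 49
Difference = 441 - 49 = 392
This equals 4*L1*L2 = 4*14*7 = 392
Workspace area = 392*pi

392


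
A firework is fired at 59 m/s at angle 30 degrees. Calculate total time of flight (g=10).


Given: v0 = 59 m/s, theta = 30 deg, g = 10 m/s^2
sin(30) = 1/2
Using T = 2*v0*sin(theta) / g
T = 2*59*1/2 / 10
T = 59 / 10
T = 59/10 s

59/10 s


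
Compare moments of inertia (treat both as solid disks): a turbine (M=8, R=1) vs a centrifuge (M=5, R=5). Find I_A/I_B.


Given: M1=8 kg, R1=1 m, M2=5 kg, R2=5 m
For a disk: I = (1/2)*M*R^2, so I_A/I_B = (M1*R1^2)/(M2*R2^2)
M1*R1^2 = 8*1 = 8
M2*R2^2 = 5*25 = 125
I_A/I_B = 8/125 = 8/125

8/125


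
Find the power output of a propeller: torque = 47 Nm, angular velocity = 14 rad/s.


Given: tau = 47 Nm, omega = 14 rad/s
Using P = tau * omega
P = 47 * 14
P = 658 W

658 W


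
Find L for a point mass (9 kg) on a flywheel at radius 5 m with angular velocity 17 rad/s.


Given: m = 9 kg, r = 5 m, omega = 17 rad/s
For a point mass: I = m*r^2
I = 9*5^2 = 9*25 = 225
L = I*omega = 225*17
L = 3825 kg*m^2/s

3825 kg*m^2/s


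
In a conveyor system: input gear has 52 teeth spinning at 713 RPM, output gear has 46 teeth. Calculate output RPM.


Given: N1 = 52 teeth, w1 = 713 RPM, N2 = 46 teeth
Using N1*w1 = N2*w2
w2 = N1*w1 / N2
w2 = 52*713 / 46
w2 = 37076 / 46
w2 = 806 RPM

806 RPM


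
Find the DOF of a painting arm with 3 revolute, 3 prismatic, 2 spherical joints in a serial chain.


Given: serial robot with 3 revolute, 3 prismatic, 2 spherical joints
DOF contribution per joint type: revolute=1, prismatic=1, spherical=3, fixed=0
DOF = 3*1 + 3*1 + 2*3
DOF = 12

12


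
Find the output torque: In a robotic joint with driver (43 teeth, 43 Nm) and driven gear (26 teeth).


Given: N1 = 43, N2 = 26, T1 = 43 Nm
Using T2/T1 = N2/N1
T2 = T1 * N2 / N1
T2 = 43 * 26 / 43
T2 = 1118 / 43
T2 = 26 Nm

26 Nm


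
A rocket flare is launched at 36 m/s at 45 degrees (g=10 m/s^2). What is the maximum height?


Given: v0 = 36 m/s, theta = 45 deg, g = 10 m/s^2
sin^2(45) = 1/2
Using H = v0^2 * sin^2(theta) / (2*g)
H = 36^2 * 1/2 / (2*10)
H = 1296 * 1/2 / 20
H = 648 / 20
H = 162/5 m

162/5 m


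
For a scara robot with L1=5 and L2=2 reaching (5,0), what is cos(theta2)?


Given: L1 = 5, L2 = 2, target (x, y) = (5, 0)
Using cos(theta2) = (x^2 + y^2 - L1^2 - L2^2) / (2*L1*L2)
x^2 + y^2 = 5^2 + 0 = 25
L1^2 + L2^2 = 25 + 4 = 29
Numerator = 25 - 29 = -4
Denominator = 2*5*2 = 20
cos(theta2) = -4/20 = -1/5

-1/5


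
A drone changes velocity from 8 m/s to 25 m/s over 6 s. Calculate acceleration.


Given: initial velocity v0 = 8 m/s, final velocity v = 25 m/s, time t = 6 s
Using a = (v - v0) / t
a = (25 - 8) / 6
a = 17 / 6
a = 17/6 m/s^2

17/6 m/s^2


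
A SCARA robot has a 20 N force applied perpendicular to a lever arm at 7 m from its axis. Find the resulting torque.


Given: F = 20 N, r = 7 m, angle = 90 deg (perpendicular)
Using tau = F * r * sin(90)
sin(90) = 1
tau = 20 * 7 * 1
tau = 140 Nm

140 Nm


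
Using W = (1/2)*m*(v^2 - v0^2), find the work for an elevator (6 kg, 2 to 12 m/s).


Given: m = 6 kg, v0 = 2 m/s, v = 12 m/s
Using W = (1/2)*m*(v^2 - v0^2)
v^2 = 12^2 = 144
v0^2 = 2^2 = 4
v^2 - v0^2 = 144 - 4 = 140
W = (1/2)*6*140 = 420 J

420 J


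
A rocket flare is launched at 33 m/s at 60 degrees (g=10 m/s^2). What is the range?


Given: v0 = 33 m/s, theta = 60 deg, g = 10 m/s^2
sin(2*60) = sin(120) = sqrt(3)/2
Using R = v0^2 * sin(2*theta) / g
R = 33^2 * (sqrt(3)/2) / 10
R = 1089 * sqrt(3) / 20
R = 1089/20*sqrt(3) m

1089/20*sqrt(3) m


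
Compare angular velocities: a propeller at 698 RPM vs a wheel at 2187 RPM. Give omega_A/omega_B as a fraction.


Given: RPM_A = 698, RPM_B = 2187
omega = 2*pi*RPM/60, so omega_A/omega_B = RPM_A / RPM_B
omega_A/omega_B = 698 / 2187
omega_A/omega_B = 698/2187

698/2187


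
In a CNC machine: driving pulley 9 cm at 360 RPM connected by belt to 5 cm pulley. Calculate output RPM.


Given: D1 = 9 cm, w1 = 360 RPM, D2 = 5 cm
Using D1*w1 = D2*w2
w2 = D1*w1 / D2
w2 = 9*360 / 5
w2 = 3240 / 5
w2 = 648 RPM

648 RPM


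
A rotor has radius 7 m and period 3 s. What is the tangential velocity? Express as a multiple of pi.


Given: radius r = 7 m, period T = 3 s
Using v = 2*pi*r / T
v = 2*pi*7 / 3
v = 14*pi / 3
v = 14/3*pi m/s

14/3*pi m/s


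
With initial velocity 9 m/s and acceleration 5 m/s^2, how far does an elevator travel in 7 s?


Given: v0 = 9 m/s, a = 5 m/s^2, t = 7 s
Using s = v0*t + (1/2)*a*t^2
s = 9*7 + (1/2)*5*7^2
s = 63 + (1/2)*245
s = 63 + 245/2
s = 371/2

371/2 m


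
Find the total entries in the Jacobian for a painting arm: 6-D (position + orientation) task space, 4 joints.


Given: task space dimension = 6, joints = 4
Jacobian is a 6 x 4 matrix
Total entries = rows * columns
Total = 6 * 4
Total = 24

24


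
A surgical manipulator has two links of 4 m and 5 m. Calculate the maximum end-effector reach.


Given: L1 = 4 m, L2 = 5 m
For a 2-link planar arm, max reach = L1 + L2 (fully extended)
Max reach = 4 + 5
Max reach = 9 m

9 m


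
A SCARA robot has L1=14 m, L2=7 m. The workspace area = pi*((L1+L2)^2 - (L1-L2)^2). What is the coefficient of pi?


Given: L1 = 14, L2 = 7
(L1+L2)^2 = (21)^2 = 441
(L1-L2)^2 = (7)^2 = 49
Difference = 441 - 49 = 392
This equals 4*L1*L2 = 4*14*7 = 392
Workspace area = 392*pi

392


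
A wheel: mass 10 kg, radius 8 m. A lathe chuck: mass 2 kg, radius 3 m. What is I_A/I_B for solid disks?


Given: M1=10 kg, R1=8 m, M2=2 kg, R2=3 m
For a disk: I = (1/2)*M*R^2, so I_A/I_B = (M1*R1^2)/(M2*R2^2)
M1*R1^2 = 10*64 = 640
M2*R2^2 = 2*9 = 18
I_A/I_B = 640/18 = 320/9

320/9


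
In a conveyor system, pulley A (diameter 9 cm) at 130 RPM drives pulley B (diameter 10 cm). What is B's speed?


Given: D1 = 9 cm, w1 = 130 RPM, D2 = 10 cm
Using D1*w1 = D2*w2
w2 = D1*w1 / D2
w2 = 9*130 / 10
w2 = 1170 / 10
w2 = 117 RPM

117 RPM


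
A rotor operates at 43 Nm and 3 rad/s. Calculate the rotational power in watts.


Given: tau = 43 Nm, omega = 3 rad/s
Using P = tau * omega
P = 43 * 3
P = 129 W

129 W


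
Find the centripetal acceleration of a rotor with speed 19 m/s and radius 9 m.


Given: v = 19 m/s, r = 9 m
Using a_c = v^2 / r
a_c = 19^2 / 9
a_c = 361 / 9
a_c = 361/9 m/s^2

361/9 m/s^2


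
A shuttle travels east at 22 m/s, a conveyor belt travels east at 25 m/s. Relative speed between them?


Given: v_A = 22 m/s east, v_B = 25 m/s east
Both move in the same direction; relative speed = |v_A - v_B|
|22 - 25| = |-3|
= 3 m/s

3 m/s


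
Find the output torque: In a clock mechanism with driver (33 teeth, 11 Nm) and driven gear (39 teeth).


Given: N1 = 33, N2 = 39, T1 = 11 Nm
Using T2/T1 = N2/N1
T2 = T1 * N2 / N1
T2 = 11 * 39 / 33
T2 = 429 / 33
T2 = 13 Nm

13 Nm


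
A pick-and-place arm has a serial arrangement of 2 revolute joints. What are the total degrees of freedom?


Given: serial robot with 2 revolute joints
DOF contribution per joint type: revolute=1, prismatic=1, spherical=3, fixed=0
DOF = 2*1
DOF = 2

2


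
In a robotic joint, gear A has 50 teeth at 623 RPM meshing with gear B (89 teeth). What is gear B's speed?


Given: N1 = 50 teeth, w1 = 623 RPM, N2 = 89 teeth
Using N1*w1 = N2*w2
w2 = N1*w1 / N2
w2 = 50*623 / 89
w2 = 31150 / 89
w2 = 350 RPM

350 RPM


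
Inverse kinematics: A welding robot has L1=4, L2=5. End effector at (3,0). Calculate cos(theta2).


Given: L1 = 4, L2 = 5, target (x, y) = (3, 0)
Using cos(theta2) = (x^2 + y^2 - L1^2 - L2^2) / (2*L1*L2)
x^2 + y^2 = 3^2 + 0 = 9
L1^2 + L2^2 = 16 + 25 = 41
Numerator = 9 - 41 = -32
Denominator = 2*4*5 = 40
cos(theta2) = -32/40 = -4/5

-4/5


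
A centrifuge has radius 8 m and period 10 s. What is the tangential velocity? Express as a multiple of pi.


Given: radius r = 8 m, period T = 10 s
Using v = 2*pi*r / T
v = 2*pi*8 / 10
v = 16*pi / 10
v = 8/5*pi m/s

8/5*pi m/s


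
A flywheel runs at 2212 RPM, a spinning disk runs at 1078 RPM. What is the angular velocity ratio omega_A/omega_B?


Given: RPM_A = 2212, RPM_B = 1078
omega = 2*pi*RPM/60, so omega_A/omega_B = RPM_A / RPM_B
omega_A/omega_B = 2212 / 1078
omega_A/omega_B = 158/77

158/77


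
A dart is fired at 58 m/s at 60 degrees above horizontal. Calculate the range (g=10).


Given: v0 = 58 m/s, theta = 60 deg, g = 10 m/s^2
sin(2*60) = sin(120) = sqrt(3)/2
Using R = v0^2 * sin(2*theta) / g
R = 58^2 * (sqrt(3)/2) / 10
R = 3364 * sqrt(3) / 20
R = 841/5*sqrt(3) m

841/5*sqrt(3) m


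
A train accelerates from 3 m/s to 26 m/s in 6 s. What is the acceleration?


Given: initial velocity v0 = 3 m/s, final velocity v = 26 m/s, time t = 6 s
Using a = (v - v0) / t
a = (26 - 3) / 6
a = 23 / 6
a = 23/6 m/s^2

23/6 m/s^2


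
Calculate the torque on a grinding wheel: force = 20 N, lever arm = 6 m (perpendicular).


Given: F = 20 N, r = 6 m, angle = 90 deg (perpendicular)
Using tau = F * r * sin(90)
sin(90) = 1
tau = 20 * 6 * 1
tau = 120 Nm

120 Nm


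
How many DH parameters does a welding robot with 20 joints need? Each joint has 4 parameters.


Given: 20 joints, 4 DH parameters per joint (d, theta, a, alpha)
Total DH parameters = number_of_joints * 4
Total = 20 * 4
Total = 80

80


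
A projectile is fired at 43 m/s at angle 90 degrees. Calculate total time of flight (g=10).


Given: v0 = 43 m/s, theta = 90 deg, g = 10 m/s^2
sin(90) = 1
Using T = 2*v0*sin(theta) / g
T = 2*43*1 / 10
T = 86 / 10
T = 43/5 s

43/5 s


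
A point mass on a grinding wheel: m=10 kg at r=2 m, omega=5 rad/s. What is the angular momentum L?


Given: m = 10 kg, r = 2 m, omega = 5 rad/s
For a point mass: I = m*r^2
I = 10*2^2 = 10*4 = 40
L = I*omega = 40*5
L = 200 kg*m^2/s

200 kg*m^2/s


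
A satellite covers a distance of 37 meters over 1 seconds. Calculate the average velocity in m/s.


Given: distance d = 37 m, time t = 1 s
Using v = d / t
v = 37 / 1
v = 37 m/s

37 m/s


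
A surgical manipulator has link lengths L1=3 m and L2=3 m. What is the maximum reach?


Given: L1 = 3 m, L2 = 3 m
For a 2-link planar arm, max reach = L1 + L2 (fully extended)
Max reach = 3 + 3
Max reach = 6 m

6 m
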